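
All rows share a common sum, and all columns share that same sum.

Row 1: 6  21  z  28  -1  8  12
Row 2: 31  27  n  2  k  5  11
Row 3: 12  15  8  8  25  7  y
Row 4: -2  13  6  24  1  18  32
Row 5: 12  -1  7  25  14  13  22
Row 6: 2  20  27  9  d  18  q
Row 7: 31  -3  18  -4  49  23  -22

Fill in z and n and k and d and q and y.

z = 18, n = 8, k = 8, d = -4, q = 20, y = 17

Rows 4 and 5 both sum to 92, so that's the common total.
Row 1: 6 + 21 + 28 − 1 + 8 + 12 = 74, so its missing entry is 92 − 74 = 18.
Column 3: 18 + 8 + 6 + 7 + 27 + 18 = 84, so its missing entry is 92 − 84 = 8.
Row 2: 31 + 27 + 8 + 2 + 5 + 11 = 84, so its missing entry is 92 − 84 = 8.
Column 5: -1 + 8 + 25 + 1 + 14 + 49 = 96, so its missing entry is 92 − 96 = -4.
Row 3: 12 + 15 + 8 + 8 + 25 + 7 = 75, so its missing entry is 92 − 75 = 17.
Row 6: 2 + 20 + 27 + 9 − 4 + 18 = 72, so its missing entry is 92 − 72 = 20.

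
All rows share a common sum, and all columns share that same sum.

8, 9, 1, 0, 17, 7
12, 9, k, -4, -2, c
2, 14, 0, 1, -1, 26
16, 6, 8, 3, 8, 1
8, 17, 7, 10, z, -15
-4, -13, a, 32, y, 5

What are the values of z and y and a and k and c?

Rows 1 and 3 both sum to 42, so that's the common total.
Row 5 has 8 + 17 + 7 + 10 − 15 = 27; the blank must be 42 − 27 = 15.
Column 6 has 7 + 26 + 1 − 15 + 5 = 24; the blank must be 42 − 24 = 18.
Row 2 has 12 + 9 − 4 − 2 + 18 = 33; the blank must be 42 − 33 = 9.
Column 5 has 17 − 2 − 1 + 8 + 15 = 37; the blank must be 42 − 37 = 5.
Row 6 has -4 − 13 + 32 + 5 + 5 = 25; the blank must be 42 − 25 = 17.

z = 15, y = 5, a = 17, k = 9, c = 18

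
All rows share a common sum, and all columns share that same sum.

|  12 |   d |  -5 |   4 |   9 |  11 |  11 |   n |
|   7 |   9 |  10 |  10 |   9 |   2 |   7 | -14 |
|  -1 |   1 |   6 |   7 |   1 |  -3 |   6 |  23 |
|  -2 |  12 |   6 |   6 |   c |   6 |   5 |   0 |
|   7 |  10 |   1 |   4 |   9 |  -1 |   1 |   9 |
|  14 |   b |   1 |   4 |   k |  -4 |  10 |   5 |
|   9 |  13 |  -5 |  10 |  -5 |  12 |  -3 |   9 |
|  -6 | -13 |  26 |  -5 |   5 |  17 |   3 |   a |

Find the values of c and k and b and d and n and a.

c = 7, k = 5, b = 5, d = 3, n = -5, a = 13

Rows 2 and 3 both sum to 40, so that's the common total.
The known cells in row 4 total 33, leaving 40 − 33 = 7 for the blank.
The known cells in row 8 total 27, leaving 40 − 27 = 13 for the blank.
The known cells in column 8 total 45, leaving 40 − 45 = -5 for the blank.
The known cells in row 1 total 37, leaving 40 − 37 = 3 for the blank.
The known cells in column 5 total 35, leaving 40 − 35 = 5 for the blank.
The known cells in row 6 total 35, leaving 40 − 35 = 5 for the blank.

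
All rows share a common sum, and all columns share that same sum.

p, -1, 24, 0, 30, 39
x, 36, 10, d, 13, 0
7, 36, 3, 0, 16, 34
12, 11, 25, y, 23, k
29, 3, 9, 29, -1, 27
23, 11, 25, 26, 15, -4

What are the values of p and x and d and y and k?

p = 4, x = 21, d = 16, y = 25, k = 0

Rows 3 and 5 both sum to 96, so that's the common total.
Row 1: -1 + 24 + 0 + 30 + 39 = 92, so its missing entry is 96 − 92 = 4.
Column 1: 4 + 7 + 12 + 29 + 23 = 75, so its missing entry is 96 − 75 = 21.
Row 2: 21 + 36 + 10 + 13 + 0 = 80, so its missing entry is 96 − 80 = 16.
Column 4: 0 + 16 + 0 + 29 + 26 = 71, so its missing entry is 96 − 71 = 25.
Row 4: 12 + 11 + 25 + 25 + 23 = 96, so its missing entry is 96 − 96 = 0.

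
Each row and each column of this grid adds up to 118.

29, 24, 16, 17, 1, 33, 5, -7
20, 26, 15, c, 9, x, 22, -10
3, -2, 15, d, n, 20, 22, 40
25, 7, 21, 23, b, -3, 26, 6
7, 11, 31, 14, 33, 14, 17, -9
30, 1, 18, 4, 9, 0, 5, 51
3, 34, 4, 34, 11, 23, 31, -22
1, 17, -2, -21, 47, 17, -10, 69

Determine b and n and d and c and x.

b = 13, n = -5, d = 25, c = 22, x = 14

The known cells in row 4 total 105, leaving 118 − 105 = 13 for the blank.
The known cells in column 5 total 123, leaving 118 − 123 = -5 for the blank.
The known cells in column 6 total 104, leaving 118 − 104 = 14 for the blank.
The known cells in row 3 total 93, leaving 118 − 93 = 25 for the blank.
The known cells in row 2 total 96, leaving 118 − 96 = 22 for the blank.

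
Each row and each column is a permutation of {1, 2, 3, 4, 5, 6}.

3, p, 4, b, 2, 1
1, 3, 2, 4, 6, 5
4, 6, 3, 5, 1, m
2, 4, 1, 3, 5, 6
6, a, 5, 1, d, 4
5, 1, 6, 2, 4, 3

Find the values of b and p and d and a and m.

For row 5, column 5: column 5 already has {1, 2, 4, 5, 6}; that leaves 3.
At (row 1, col 4): column 4 already has {1, 2, 3, 4, 5}, so the value is 6.
At (row 1, col 2): row 1 already has {1, 2, 3, 4, 6}, so the value is 5.
For row 3, column 6: row 3 already has {1, 3, 4, 5, 6}; that leaves 2.
For row 5, column 2: row 5 already has {1, 3, 4, 5, 6}; that leaves 2.

b = 6, p = 5, d = 3, a = 2, m = 2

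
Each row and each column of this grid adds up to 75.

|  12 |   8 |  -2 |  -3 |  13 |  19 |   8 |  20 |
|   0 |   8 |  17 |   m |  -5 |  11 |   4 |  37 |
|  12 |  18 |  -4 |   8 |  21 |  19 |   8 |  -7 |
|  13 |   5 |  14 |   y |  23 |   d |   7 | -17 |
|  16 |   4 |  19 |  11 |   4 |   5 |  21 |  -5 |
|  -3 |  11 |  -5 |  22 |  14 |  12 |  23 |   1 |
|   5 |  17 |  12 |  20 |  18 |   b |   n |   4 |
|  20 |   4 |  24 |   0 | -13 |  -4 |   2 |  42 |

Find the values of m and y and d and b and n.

m = 3, y = 14, d = 16, b = -3, n = 2

The known cells in column 7 total 73, leaving 75 − 73 = 2 for the blank.
The known cells in row 7 total 78, leaving 75 − 78 = -3 for the blank.
The known cells in row 2 total 72, leaving 75 − 72 = 3 for the blank.
The known cells in column 4 total 61, leaving 75 − 61 = 14 for the blank.
The known cells in row 4 total 59, leaving 75 − 59 = 16 for the blank.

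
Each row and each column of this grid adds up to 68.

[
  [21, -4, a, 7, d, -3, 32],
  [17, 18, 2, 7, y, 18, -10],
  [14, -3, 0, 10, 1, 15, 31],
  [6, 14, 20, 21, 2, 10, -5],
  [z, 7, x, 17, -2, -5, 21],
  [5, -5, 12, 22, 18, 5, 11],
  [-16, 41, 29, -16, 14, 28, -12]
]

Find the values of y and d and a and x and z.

y = 16, d = 19, a = -4, x = 9, z = 21

Column 1: 21 + 17 + 14 + 6 + 5 − 16 = 47, so its missing entry is 68 − 47 = 21.
Row 5: 21 + 7 + 17 − 2 − 5 + 21 = 59, so its missing entry is 68 − 59 = 9.
Row 2: 17 + 18 + 2 + 7 + 18 − 10 = 52, so its missing entry is 68 − 52 = 16.
Column 5: 16 + 1 + 2 − 2 + 18 + 14 = 49, so its missing entry is 68 − 49 = 19.
Row 1: 21 − 4 + 7 + 19 − 3 + 32 = 72, so its missing entry is 68 − 72 = -4.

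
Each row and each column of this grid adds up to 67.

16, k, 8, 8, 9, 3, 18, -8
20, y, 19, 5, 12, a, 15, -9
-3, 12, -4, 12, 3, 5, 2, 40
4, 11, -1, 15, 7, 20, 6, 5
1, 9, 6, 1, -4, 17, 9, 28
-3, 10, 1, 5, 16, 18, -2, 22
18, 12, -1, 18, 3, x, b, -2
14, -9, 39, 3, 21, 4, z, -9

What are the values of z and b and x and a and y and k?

z = 4, b = 15, x = 4, a = -4, y = 9, k = 13

Row 1: 16 + 8 + 8 + 9 + 3 + 18 − 8 = 54, so its missing entry is 67 − 54 = 13.
Column 2: 13 + 12 + 11 + 9 + 10 + 12 − 9 = 58, so its missing entry is 67 − 58 = 9.
Row 2: 20 + 9 + 19 + 5 + 12 + 15 − 9 = 71, so its missing entry is 67 − 71 = -4.
Column 6: 3 − 4 + 5 + 20 + 17 + 18 + 4 = 63, so its missing entry is 67 − 63 = 4.
Row 8: 14 − 9 + 39 + 3 + 21 + 4 − 9 = 63, so its missing entry is 67 − 63 = 4.
Row 7: 18 + 12 − 1 + 18 + 3 + 4 − 2 = 52, so its missing entry is 67 − 52 = 15.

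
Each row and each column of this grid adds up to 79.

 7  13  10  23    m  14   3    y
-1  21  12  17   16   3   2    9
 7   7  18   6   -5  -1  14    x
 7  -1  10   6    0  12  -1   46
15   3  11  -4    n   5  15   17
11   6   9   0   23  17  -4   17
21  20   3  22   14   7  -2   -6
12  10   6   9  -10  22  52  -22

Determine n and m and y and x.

n = 17, m = 24, y = -15, x = 33

The known cells in row 5 total 62, leaving 79 − 62 = 17 for the blank.
The known cells in column 5 total 55, leaving 79 − 55 = 24 for the blank.
The known cells in row 1 total 94, leaving 79 − 94 = -15 for the blank.
The known cells in row 3 total 46, leaving 79 − 46 = 33 for the blank.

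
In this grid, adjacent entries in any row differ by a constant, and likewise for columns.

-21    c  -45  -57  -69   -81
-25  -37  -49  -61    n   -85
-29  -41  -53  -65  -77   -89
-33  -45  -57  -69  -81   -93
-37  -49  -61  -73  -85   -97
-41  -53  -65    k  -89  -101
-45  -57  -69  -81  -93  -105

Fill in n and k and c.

n = -73, k = -77, c = -33

Along each row the entries change by -12 per step; down each column they change by -4.
Row 2: from -25 at column 1, stepping by -12 to column 5 gives -73.
Row 6: from -41 at column 1, stepping by -12 to column 4 gives -77.
Row 1: from -21 at column 1, stepping by -12 to column 2 gives -33.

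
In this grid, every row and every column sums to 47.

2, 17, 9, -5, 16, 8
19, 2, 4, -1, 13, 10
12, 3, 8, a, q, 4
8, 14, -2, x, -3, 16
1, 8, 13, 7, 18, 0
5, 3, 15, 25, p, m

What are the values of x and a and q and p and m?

x = 14, a = 7, q = 13, p = -10, m = 9

Column 6 has 8 + 10 + 4 + 16 + 0 = 38; the blank must be 47 − 38 = 9.
Row 6 has 5 + 3 + 15 + 25 + 9 = 57; the blank must be 47 − 57 = -10.
Column 5 has 16 + 13 − 3 + 18 − 10 = 34; the blank must be 47 − 34 = 13.
Row 3 has 12 + 3 + 8 + 13 + 4 = 40; the blank must be 47 − 40 = 7.
Row 4 has 8 + 14 − 2 − 3 + 16 = 33; the blank must be 47 − 33 = 14.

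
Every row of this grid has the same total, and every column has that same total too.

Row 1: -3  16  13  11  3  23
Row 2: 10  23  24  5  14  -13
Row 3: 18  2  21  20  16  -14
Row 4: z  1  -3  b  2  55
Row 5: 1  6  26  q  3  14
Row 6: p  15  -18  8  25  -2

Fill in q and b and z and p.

q = 13, b = 6, z = 2, p = 35

Rows 1 and 2 both sum to 63, so that's the common total.
Row 6 has 15 − 18 + 8 + 25 − 2 = 28; the blank must be 63 − 28 = 35.
Column 1 has -3 + 10 + 18 + 1 + 35 = 61; the blank must be 63 − 61 = 2.
Row 4 has 2 + 1 − 3 + 2 + 55 = 57; the blank must be 63 − 57 = 6.
Row 5 has 1 + 6 + 26 + 3 + 14 = 50; the blank must be 63 − 50 = 13.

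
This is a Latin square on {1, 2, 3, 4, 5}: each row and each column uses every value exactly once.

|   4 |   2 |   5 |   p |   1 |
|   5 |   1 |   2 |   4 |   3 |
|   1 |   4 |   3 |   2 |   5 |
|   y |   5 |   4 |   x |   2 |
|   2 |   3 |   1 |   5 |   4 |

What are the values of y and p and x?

y = 3, p = 3, x = 1

At (row 4, col 1): column 1 already has {1, 2, 4, 5}, so the value is 3.
Cell (4,4): row 4 already has {2, 3, 4, 5} → 1.
At (row 1, col 4): row 1 already has {1, 2, 4, 5}, so the value is 3.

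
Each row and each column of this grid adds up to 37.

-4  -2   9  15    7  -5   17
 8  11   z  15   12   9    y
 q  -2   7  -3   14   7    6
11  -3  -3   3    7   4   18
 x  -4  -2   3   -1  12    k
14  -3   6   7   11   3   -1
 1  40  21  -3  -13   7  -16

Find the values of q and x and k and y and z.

q = 8, x = -1, k = 30, y = -17, z = -1

Column 3 has 9 + 7 − 3 − 2 + 6 + 21 = 38; the blank must be 37 − 38 = -1.
Row 3 has -2 + 7 − 3 + 14 + 7 + 6 = 29; the blank must be 37 − 29 = 8.
Column 1 has -4 + 8 + 8 + 11 + 14 + 1 = 38; the blank must be 37 − 38 = -1.
Row 5 has -1 − 4 − 2 + 3 − 1 + 12 = 7; the blank must be 37 − 7 = 30.
Row 2 has 8 + 11 − 1 + 15 + 12 + 9 = 54; the blank must be 37 − 54 = -17.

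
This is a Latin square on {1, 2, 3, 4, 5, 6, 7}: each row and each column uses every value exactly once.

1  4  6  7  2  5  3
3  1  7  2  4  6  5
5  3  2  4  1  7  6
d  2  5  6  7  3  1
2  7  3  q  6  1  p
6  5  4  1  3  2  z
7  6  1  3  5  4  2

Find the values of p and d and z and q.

Cell (5,4): column 4 already has {1, 2, 3, 4, 6, 7} → 5.
Cell (5,7): row 5 already has {1, 2, 3, 5, 6, 7} → 4.
At (row 6, col 7): row 6 already has {1, 2, 3, 4, 5, 6}, so the value is 7.
At (row 4, col 1): row 4 already has {1, 2, 3, 5, 6, 7}, so the value is 4.

p = 4, d = 4, z = 7, q = 5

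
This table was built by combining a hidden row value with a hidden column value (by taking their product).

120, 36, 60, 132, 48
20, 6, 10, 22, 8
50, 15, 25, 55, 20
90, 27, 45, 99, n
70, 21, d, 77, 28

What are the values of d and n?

Each row is a constant multiple of every other row — this is a multiplication table with the headers hidden.
Row 5 is 70/120 = 7/12 times row 1, so its entry in column 3 is 60 × 7/12 = 35.
Row 4 is 90/120 = 3/4 times row 1, so its entry in column 5 is 48 × 3/4 = 36.

d = 35, n = 36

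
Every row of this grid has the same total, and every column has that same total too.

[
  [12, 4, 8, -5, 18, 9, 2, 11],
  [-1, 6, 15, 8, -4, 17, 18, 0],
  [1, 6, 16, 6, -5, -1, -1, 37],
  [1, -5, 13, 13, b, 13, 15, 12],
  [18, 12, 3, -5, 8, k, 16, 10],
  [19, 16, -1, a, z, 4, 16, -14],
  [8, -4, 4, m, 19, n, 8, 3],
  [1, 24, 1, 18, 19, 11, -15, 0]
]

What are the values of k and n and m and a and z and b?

Rows 1 and 2 both sum to 59, so that's the common total.
The known cells in row 4 total 62, leaving 59 − 62 = -3 for the blank.
The known cells in column 5 total 52, leaving 59 − 52 = 7 for the blank.
The known cells in row 5 total 62, leaving 59 − 62 = -3 for the blank.
The known cells in column 6 total 50, leaving 59 − 50 = 9 for the blank.
The known cells in row 6 total 47, leaving 59 − 47 = 12 for the blank.
The known cells in row 7 total 47, leaving 59 − 47 = 12 for the blank.

k = -3, n = 9, m = 12, a = 12, z = 7, b = -3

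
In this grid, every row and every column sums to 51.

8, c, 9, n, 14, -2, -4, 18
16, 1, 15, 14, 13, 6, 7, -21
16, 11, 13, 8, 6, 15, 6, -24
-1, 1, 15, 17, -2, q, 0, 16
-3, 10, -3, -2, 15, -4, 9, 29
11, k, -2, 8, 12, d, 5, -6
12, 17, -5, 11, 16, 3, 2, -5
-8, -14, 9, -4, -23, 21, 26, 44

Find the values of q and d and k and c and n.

q = 5, d = 7, k = 16, c = 9, n = -1

Column 4: 14 + 8 + 17 − 2 + 8 + 11 − 4 = 52, so its missing entry is 51 − 52 = -1.
Row 1: 8 + 9 − 1 + 14 − 2 − 4 + 18 = 42, so its missing entry is 51 − 42 = 9.
Column 2: 9 + 1 + 11 + 1 + 10 + 17 − 14 = 35, so its missing entry is 51 − 35 = 16.
Row 6: 11 + 16 − 2 + 8 + 12 + 5 − 6 = 44, so its missing entry is 51 − 44 = 7.
Row 4: -1 + 1 + 15 + 17 − 2 + 0 + 16 = 46, so its missing entry is 51 − 46 = 5.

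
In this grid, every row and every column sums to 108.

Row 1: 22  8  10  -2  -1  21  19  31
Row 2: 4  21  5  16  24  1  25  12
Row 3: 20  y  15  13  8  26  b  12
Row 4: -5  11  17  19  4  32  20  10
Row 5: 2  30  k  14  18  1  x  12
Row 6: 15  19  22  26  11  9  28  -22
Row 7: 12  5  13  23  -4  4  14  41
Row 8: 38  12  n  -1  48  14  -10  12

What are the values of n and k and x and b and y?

Column 2: 8 + 21 + 11 + 30 + 19 + 5 + 12 = 106, so its missing entry is 108 − 106 = 2.
Row 3: 20 + 2 + 15 + 13 + 8 + 26 + 12 = 96, so its missing entry is 108 − 96 = 12.
Column 7: 19 + 25 + 12 + 20 + 28 + 14 − 10 = 108, so its missing entry is 108 − 108 = 0.
Row 5: 2 + 30 + 14 + 18 + 1 + 0 + 12 = 77, so its missing entry is 108 − 77 = 31.
Row 8: 38 + 12 − 1 + 48 + 14 − 10 + 12 = 113, so its missing entry is 108 − 113 = -5.

n = -5, k = 31, x = 0, b = 12, y = 2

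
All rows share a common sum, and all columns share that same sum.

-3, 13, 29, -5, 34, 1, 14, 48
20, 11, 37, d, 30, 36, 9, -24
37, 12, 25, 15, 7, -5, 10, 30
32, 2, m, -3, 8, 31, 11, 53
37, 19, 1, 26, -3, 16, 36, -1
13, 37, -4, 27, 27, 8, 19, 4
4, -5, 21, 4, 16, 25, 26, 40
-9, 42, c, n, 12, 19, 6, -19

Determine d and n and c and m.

Rows 1 and 3 both sum to 131, so that's the common total.
The known cells in row 4 total 134, leaving 131 − 134 = -3 for the blank.
The known cells in row 2 total 119, leaving 131 − 119 = 12 for the blank.
The known cells in column 3 total 106, leaving 131 − 106 = 25 for the blank.
The known cells in row 8 total 76, leaving 131 − 76 = 55 for the blank.

d = 12, n = 55, c = 25, m = -3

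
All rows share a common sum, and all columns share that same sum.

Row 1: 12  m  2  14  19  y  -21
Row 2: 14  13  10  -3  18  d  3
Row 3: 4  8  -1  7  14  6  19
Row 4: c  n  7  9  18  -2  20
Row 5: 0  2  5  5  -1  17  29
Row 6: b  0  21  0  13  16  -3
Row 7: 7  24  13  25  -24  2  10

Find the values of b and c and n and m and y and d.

b = 10, c = 10, n = -5, m = 15, y = 16, d = 2

Rows 3 and 5 both sum to 57, so that's the common total.
The known cells in row 2 total 55, leaving 57 − 55 = 2 for the blank.
The known cells in row 6 total 47, leaving 57 − 47 = 10 for the blank.
The known cells in column 1 total 47, leaving 57 − 47 = 10 for the blank.
The known cells in row 4 total 62, leaving 57 − 62 = -5 for the blank.
The known cells in column 2 total 42, leaving 57 − 42 = 15 for the blank.
The known cells in row 1 total 41, leaving 57 − 41 = 16 for the blank.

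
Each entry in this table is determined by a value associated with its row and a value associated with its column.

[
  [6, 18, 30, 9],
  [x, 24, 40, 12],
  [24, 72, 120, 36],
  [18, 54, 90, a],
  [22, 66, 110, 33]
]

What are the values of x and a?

x = 8, a = 27

Each row is a constant multiple of every other row — this is a multiplication table with the headers hidden.
Row 2 is 24/18 = 4/3 times row 1, so its entry in column 1 is 6 × 4/3 = 8.
Row 4 is 54/18 = 3/1 times row 1, so its entry in column 4 is 9 × 3/1 = 27.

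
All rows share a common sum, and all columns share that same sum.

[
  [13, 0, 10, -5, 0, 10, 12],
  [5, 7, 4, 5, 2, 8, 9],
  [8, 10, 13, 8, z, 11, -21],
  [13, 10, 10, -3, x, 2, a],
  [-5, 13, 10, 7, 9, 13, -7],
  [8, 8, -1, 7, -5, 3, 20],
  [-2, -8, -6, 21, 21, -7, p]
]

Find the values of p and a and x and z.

Rows 1 and 2 both sum to 40, so that's the common total.
Row 7: -2 − 8 − 6 + 21 + 21 − 7 = 19, so its missing entry is 40 − 19 = 21.
Row 3: 8 + 10 + 13 + 8 + 11 − 21 = 29, so its missing entry is 40 − 29 = 11.
Column 5: 0 + 2 + 11 + 9 − 5 + 21 = 38, so its missing entry is 40 − 38 = 2.
Row 4: 13 + 10 + 10 − 3 + 2 + 2 = 34, so its missing entry is 40 − 34 = 6.

p = 21, a = 6, x = 2, z = 11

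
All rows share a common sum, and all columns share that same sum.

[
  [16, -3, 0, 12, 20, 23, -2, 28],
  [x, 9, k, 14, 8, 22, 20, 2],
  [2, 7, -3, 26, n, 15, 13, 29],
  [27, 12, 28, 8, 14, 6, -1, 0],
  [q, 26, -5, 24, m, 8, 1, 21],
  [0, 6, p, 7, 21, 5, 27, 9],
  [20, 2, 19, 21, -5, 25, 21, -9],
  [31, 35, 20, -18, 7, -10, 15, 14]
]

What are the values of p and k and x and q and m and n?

p = 19, k = 16, x = 3, q = -5, m = 24, n = 5

Rows 1 and 4 both sum to 94, so that's the common total.
Row 3 has 2 + 7 − 3 + 26 + 15 + 13 + 29 = 89; the blank must be 94 − 89 = 5.
Column 5 has 20 + 8 + 5 + 14 + 21 − 5 + 7 = 70; the blank must be 94 − 70 = 24.
Row 5 has 26 − 5 + 24 + 24 + 8 + 1 + 21 = 99; the blank must be 94 − 99 = -5.
Column 1 has 16 + 2 + 27 − 5 + 0 + 20 + 31 = 91; the blank must be 94 − 91 = 3.
Row 2 has 3 + 9 + 14 + 8 + 22 + 20 + 2 = 78; the blank must be 94 − 78 = 16.
Row 6 has 0 + 6 + 7 + 21 + 5 + 27 + 9 = 75; the blank must be 94 − 75 = 19.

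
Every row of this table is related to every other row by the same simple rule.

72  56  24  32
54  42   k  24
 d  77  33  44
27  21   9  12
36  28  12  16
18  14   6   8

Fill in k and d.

Each row is a constant multiple of every other row — this is a multiplication table with the headers hidden.
Row 2 is 42/56 = 3/4 times row 1, so its entry in column 3 is 24 × 3/4 = 18.
Row 3 is 77/56 = 11/8 times row 1, so its entry in column 1 is 72 × 11/8 = 99.

k = 18, d = 99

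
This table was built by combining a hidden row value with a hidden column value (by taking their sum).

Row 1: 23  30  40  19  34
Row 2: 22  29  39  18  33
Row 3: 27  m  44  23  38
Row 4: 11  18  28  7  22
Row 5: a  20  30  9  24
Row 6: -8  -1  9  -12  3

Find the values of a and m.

a = 13, m = 34

The difference between any two rows is the same in every column — this is an addition table with the headers hidden.
Row 5 minus row 1 is 24 − 34 = -10, so its entry in column 1 is 23 + (-10) = 13.
Row 3 minus row 1 is 38 − 34 = 4, so its entry in column 2 is 30 + 4 = 34.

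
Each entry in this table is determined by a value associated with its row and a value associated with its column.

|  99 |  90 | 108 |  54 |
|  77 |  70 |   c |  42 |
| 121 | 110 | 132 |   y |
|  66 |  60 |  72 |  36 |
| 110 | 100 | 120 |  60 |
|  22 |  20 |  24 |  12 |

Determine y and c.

Each row is a constant multiple of every other row — this is a multiplication table with the headers hidden.
Row 3 is 121/99 = 11/9 times row 1, so its entry in column 4 is 54 × 11/9 = 66.
Row 2 is 77/99 = 7/9 times row 1, so its entry in column 3 is 108 × 7/9 = 84.

y = 66, c = 84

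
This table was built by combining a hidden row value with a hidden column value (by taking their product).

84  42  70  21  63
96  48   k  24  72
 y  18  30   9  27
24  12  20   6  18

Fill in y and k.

y = 36, k = 80

Each row is a constant multiple of every other row — this is a multiplication table with the headers hidden.
Row 3 is 18/42 = 3/7 times row 1, so its entry in column 1 is 84 × 3/7 = 36.
Row 2 is 48/42 = 8/7 times row 1, so its entry in column 3 is 70 × 8/7 = 80.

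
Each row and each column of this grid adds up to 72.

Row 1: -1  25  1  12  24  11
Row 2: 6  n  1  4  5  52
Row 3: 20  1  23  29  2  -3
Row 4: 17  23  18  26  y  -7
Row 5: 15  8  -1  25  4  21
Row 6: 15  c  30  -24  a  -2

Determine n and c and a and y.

n = 4, c = 11, a = 42, y = -5

Row 2: 6 + 1 + 4 + 5 + 52 = 68, so its missing entry is 72 − 68 = 4.
Column 2: 25 + 4 + 1 + 23 + 8 = 61, so its missing entry is 72 − 61 = 11.
Row 6: 15 + 11 + 30 − 24 − 2 = 30, so its missing entry is 72 − 30 = 42.
Row 4: 17 + 23 + 18 + 26 − 7 = 77, so its missing entry is 72 − 77 = -5.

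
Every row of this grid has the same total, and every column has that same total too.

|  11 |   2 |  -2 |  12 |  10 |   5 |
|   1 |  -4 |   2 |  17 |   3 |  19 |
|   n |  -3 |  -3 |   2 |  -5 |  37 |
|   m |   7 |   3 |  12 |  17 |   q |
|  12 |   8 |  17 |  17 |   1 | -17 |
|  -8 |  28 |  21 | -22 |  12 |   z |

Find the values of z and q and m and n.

Rows 1 and 2 both sum to 38, so that's the common total.
Row 6 has -8 + 28 + 21 − 22 + 12 = 31; the blank must be 38 − 31 = 7.
Row 3 has -3 − 3 + 2 − 5 + 37 = 28; the blank must be 38 − 28 = 10.
Column 6 has 5 + 19 + 37 − 17 + 7 = 51; the blank must be 38 − 51 = -13.
Row 4 has 7 + 3 + 12 + 17 − 13 = 26; the blank must be 38 − 26 = 12.

z = 7, q = -13, m = 12, n = 10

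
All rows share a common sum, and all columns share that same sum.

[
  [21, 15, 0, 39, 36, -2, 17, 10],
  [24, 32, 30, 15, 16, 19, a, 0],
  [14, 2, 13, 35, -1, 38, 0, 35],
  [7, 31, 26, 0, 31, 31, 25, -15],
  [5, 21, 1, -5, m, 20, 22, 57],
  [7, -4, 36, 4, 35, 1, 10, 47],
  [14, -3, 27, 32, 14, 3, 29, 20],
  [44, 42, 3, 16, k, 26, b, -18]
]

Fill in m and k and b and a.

Rows 1 and 3 both sum to 136, so that's the common total.
Row 5 has 5 + 21 + 1 − 5 + 20 + 22 + 57 = 121; the blank must be 136 − 121 = 15.
Column 5 has 36 + 16 − 1 + 31 + 15 + 35 + 14 = 146; the blank must be 136 − 146 = -10.
Row 2 has 24 + 32 + 30 + 15 + 16 + 19 + 0 = 136; the blank must be 136 − 136 = 0.
Row 8 has 44 + 42 + 3 + 16 − 10 + 26 − 18 = 103; the blank must be 136 − 103 = 33.

m = 15, k = -10, b = 33, a = 0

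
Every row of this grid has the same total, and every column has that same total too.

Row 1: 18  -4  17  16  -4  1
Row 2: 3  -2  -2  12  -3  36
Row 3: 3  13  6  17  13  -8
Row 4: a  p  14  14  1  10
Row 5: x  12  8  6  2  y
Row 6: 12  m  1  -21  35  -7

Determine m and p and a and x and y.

Rows 1 and 2 both sum to 44, so that's the common total.
The known cells in row 6 total 20, leaving 44 − 20 = 24 for the blank.
The known cells in column 2 total 43, leaving 44 − 43 = 1 for the blank.
The known cells in row 4 total 40, leaving 44 − 40 = 4 for the blank.
The known cells in column 1 total 40, leaving 44 − 40 = 4 for the blank.
The known cells in row 5 total 32, leaving 44 − 32 = 12 for the blank.

m = 24, p = 1, a = 4, x = 4, y = 12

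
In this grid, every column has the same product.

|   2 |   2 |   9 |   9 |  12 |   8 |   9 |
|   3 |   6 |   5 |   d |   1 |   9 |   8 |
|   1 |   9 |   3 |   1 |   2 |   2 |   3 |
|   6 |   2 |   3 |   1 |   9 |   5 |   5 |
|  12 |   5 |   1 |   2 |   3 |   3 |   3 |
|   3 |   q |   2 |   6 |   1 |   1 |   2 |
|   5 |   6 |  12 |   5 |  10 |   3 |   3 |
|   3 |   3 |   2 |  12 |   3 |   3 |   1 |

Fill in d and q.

d = 3, q = 1

Columns 1 and 3 each multiply to 19440, so every column has product 19440.
Column 4: 9×1×1×2×6×5×12 = 6480, so the missing entry is 19440 ÷ 6480 = 3.
Column 2: 2×6×9×2×5×6×3 = 19440, so the missing entry is 19440 ÷ 19440 = 1.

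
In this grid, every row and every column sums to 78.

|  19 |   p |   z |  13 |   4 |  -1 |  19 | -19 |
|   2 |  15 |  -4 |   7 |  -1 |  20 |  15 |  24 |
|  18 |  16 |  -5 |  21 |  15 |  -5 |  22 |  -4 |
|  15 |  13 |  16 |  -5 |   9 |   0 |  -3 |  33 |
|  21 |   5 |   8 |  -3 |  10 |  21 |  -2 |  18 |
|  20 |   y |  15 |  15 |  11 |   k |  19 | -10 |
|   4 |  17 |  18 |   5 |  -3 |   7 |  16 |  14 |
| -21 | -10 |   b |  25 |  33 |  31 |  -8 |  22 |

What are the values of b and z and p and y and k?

Column 6: -1 + 20 − 5 + 0 + 21 + 7 + 31 = 73, so its missing entry is 78 − 73 = 5.
Row 6: 20 + 15 + 15 + 11 + 5 + 19 − 10 = 75, so its missing entry is 78 − 75 = 3.
Column 2: 15 + 16 + 13 + 5 + 3 + 17 − 10 = 59, so its missing entry is 78 − 59 = 19.
Row 1: 19 + 19 + 13 + 4 − 1 + 19 − 19 = 54, so its missing entry is 78 − 54 = 24.
Row 8: -21 − 10 + 25 + 33 + 31 − 8 + 22 = 72, so its missing entry is 78 − 72 = 6.

b = 6, z = 24, p = 19, y = 3, k = 5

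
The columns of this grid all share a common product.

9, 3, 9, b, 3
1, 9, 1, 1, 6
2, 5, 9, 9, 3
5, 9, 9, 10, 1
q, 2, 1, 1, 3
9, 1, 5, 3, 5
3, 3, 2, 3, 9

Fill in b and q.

b = 9, q = 3

Columns 2 and 3 each multiply to 7290, so every column has product 7290.
Column 4: 1×9×10×1×3×3 = 810, so the missing entry is 7290 ÷ 810 = 9.
Column 1: 9×1×2×5×9×3 = 2430, so the missing entry is 7290 ÷ 2430 = 3.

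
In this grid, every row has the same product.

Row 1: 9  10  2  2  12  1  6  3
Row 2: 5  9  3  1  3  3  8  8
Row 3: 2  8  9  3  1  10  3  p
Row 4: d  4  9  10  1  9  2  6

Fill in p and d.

p = 6, d = 2

Rows 1 and 2 each multiply to 77760, so every row has product 77760.
Row 3: 2×8×9×3×1×10×3 = 12960, so the missing entry is 77760 ÷ 12960 = 6.
Row 4: 4×9×10×1×9×2×6 = 38880, so the missing entry is 77760 ÷ 38880 = 2.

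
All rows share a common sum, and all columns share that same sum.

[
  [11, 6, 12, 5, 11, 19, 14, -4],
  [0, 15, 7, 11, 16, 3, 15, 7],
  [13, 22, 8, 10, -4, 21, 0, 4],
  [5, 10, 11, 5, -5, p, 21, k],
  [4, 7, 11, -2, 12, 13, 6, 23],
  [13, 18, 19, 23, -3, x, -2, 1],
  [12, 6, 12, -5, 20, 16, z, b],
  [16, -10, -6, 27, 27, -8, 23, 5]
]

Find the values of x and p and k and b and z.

x = 5, p = 5, k = 22, b = 16, z = -3

Rows 1 and 2 both sum to 74, so that's the common total.
Row 6 has 13 + 18 + 19 + 23 − 3 − 2 + 1 = 69; the blank must be 74 − 69 = 5.
Column 7 has 14 + 15 + 0 + 21 + 6 − 2 + 23 = 77; the blank must be 74 − 77 = -3.
Row 7 has 12 + 6 + 12 − 5 + 20 + 16 − 3 = 58; the blank must be 74 − 58 = 16.
Column 8 has -4 + 7 + 4 + 23 + 1 + 16 + 5 = 52; the blank must be 74 − 52 = 22.
Row 4 has 5 + 10 + 11 + 5 − 5 + 21 + 22 = 69; the blank must be 74 − 69 = 5.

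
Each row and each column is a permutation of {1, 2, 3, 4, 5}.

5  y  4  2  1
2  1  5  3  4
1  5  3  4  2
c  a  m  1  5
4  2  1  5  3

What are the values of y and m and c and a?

Cell (1,2): row 1 already has {1, 2, 4, 5} → 3.
At (row 4, col 3): column 3 already has {1, 3, 4, 5}, so the value is 2.
For row 4, column 2: column 2 already has {1, 2, 3, 5}; that leaves 4.
Cell (4,1): row 4 already has {1, 2, 4, 5} → 3.

y = 3, m = 2, c = 3, a = 4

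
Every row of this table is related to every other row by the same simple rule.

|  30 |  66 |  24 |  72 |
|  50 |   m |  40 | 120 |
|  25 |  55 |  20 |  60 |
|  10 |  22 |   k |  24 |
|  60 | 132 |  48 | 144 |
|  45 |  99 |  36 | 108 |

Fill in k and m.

k = 8, m = 110

Each row is a constant multiple of every other row — this is a multiplication table with the headers hidden.
Row 4 is 24/72 = 1/3 times row 1, so its entry in column 3 is 24 × 1/3 = 8.
Row 2 is 120/72 = 5/3 times row 1, so its entry in column 2 is 66 × 5/3 = 110.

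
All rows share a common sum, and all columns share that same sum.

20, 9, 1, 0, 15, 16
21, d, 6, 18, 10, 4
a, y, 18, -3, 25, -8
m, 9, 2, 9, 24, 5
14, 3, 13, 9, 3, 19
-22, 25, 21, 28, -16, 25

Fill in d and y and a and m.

Rows 1 and 5 both sum to 61, so that's the common total.
Row 2 has 21 + 6 + 18 + 10 + 4 = 59; the blank must be 61 − 59 = 2.
Column 2 has 9 + 2 + 9 + 3 + 25 = 48; the blank must be 61 − 48 = 13.
Row 3 has 13 + 18 − 3 + 25 − 8 = 45; the blank must be 61 − 45 = 16.
Row 4 has 9 + 2 + 9 + 24 + 5 = 49; the blank must be 61 − 49 = 12.

d = 2, y = 13, a = 16, m = 12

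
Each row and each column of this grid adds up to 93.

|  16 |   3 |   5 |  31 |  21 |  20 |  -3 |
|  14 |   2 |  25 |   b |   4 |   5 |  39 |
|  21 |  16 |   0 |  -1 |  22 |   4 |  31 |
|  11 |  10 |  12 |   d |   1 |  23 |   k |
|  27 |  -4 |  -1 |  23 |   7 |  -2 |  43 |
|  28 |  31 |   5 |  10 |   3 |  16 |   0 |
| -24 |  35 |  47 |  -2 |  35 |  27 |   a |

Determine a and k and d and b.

a = -25, k = 8, d = 28, b = 4

Row 7 has -24 + 35 + 47 − 2 + 35 + 27 = 118; the blank must be 93 − 118 = -25.
Row 2 has 14 + 2 + 25 + 4 + 5 + 39 = 89; the blank must be 93 − 89 = 4.
Column 4 has 31 + 4 − 1 + 23 + 10 − 2 = 65; the blank must be 93 − 65 = 28.
Row 4 has 11 + 10 + 12 + 28 + 1 + 23 = 85; the blank must be 93 − 85 = 8.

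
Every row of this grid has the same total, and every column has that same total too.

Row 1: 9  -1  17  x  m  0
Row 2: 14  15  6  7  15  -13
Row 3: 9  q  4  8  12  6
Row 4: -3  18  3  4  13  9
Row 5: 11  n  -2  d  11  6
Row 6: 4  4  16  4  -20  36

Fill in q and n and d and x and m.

Rows 2 and 4 both sum to 44, so that's the common total.
Column 5 has 15 + 12 + 13 + 11 − 20 = 31; the blank must be 44 − 31 = 13.
Row 3 has 9 + 4 + 8 + 12 + 6 = 39; the blank must be 44 − 39 = 5.
Row 1 has 9 − 1 + 17 + 13 + 0 = 38; the blank must be 44 − 38 = 6.
Column 4 has 6 + 7 + 8 + 4 + 4 = 29; the blank must be 44 − 29 = 15.
Row 5 has 11 − 2 + 15 + 11 + 6 = 41; the blank must be 44 − 41 = 3.

q = 5, n = 3, d = 15, x = 6, m = 13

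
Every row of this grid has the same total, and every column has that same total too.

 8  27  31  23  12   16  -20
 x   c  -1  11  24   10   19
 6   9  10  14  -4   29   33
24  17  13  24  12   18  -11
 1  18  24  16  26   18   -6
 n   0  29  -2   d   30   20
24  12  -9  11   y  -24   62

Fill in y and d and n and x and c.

y = 21, d = 6, n = 14, x = 20, c = 14

Rows 1 and 3 both sum to 97, so that's the common total.
Column 2: 27 + 9 + 17 + 18 + 0 + 12 = 83, so its missing entry is 97 − 83 = 14.
Row 7: 24 + 12 − 9 + 11 − 24 + 62 = 76, so its missing entry is 97 − 76 = 21.
Column 5: 12 + 24 − 4 + 12 + 26 + 21 = 91, so its missing entry is 97 − 91 = 6.
Row 6: 0 + 29 − 2 + 6 + 30 + 20 = 83, so its missing entry is 97 − 83 = 14.
Row 2: 14 − 1 + 11 + 24 + 10 + 19 = 77, so its missing entry is 97 − 77 = 20.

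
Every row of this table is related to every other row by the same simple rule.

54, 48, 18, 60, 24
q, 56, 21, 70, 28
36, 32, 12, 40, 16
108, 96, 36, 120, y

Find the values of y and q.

y = 48, q = 63

Each row is a constant multiple of every other row — this is a multiplication table with the headers hidden.
Row 4 is 120/60 = 2/1 times row 1, so its entry in column 5 is 24 × 2/1 = 48.
Row 2 is 70/60 = 7/6 times row 1, so its entry in column 1 is 54 × 7/6 = 63.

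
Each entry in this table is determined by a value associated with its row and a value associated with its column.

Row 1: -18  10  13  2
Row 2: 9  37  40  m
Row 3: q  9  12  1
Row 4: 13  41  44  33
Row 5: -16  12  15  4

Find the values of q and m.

The difference between any two rows is the same in every column — this is an addition table with the headers hidden.
Row 3 minus row 1 is 12 − 13 = -1, so its entry in column 1 is -18 + (-1) = -19.
Row 2 minus row 1 is 40 − 13 = 27, so its entry in column 4 is 2 + 27 = 29.

q = -19, m = 29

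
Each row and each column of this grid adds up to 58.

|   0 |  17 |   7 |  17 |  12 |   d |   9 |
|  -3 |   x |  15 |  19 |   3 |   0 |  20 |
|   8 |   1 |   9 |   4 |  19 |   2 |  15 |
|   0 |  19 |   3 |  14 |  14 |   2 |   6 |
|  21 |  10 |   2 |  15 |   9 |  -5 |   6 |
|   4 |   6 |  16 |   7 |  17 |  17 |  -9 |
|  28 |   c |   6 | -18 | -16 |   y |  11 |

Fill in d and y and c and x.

Row 2 has -3 + 15 + 19 + 3 + 0 + 20 = 54; the blank must be 58 − 54 = 4.
Column 2 has 17 + 4 + 1 + 19 + 10 + 6 = 57; the blank must be 58 − 57 = 1.
Row 7 has 28 + 1 + 6 − 18 − 16 + 11 = 12; the blank must be 58 − 12 = 46.
Row 1 has 0 + 17 + 7 + 17 + 12 + 9 = 62; the blank must be 58 − 62 = -4.

d = -4, y = 46, c = 1, x = 4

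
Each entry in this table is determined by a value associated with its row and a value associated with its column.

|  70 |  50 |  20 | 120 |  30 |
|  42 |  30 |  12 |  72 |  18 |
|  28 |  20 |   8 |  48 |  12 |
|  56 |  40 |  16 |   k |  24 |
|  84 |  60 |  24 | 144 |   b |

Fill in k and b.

Each row is a constant multiple of every other row — this is a multiplication table with the headers hidden.
Row 4 is 16/20 = 4/5 times row 1, so its entry in column 4 is 120 × 4/5 = 96.
Row 5 is 24/20 = 6/5 times row 1, so its entry in column 5 is 30 × 6/5 = 36.

k = 96, b = 36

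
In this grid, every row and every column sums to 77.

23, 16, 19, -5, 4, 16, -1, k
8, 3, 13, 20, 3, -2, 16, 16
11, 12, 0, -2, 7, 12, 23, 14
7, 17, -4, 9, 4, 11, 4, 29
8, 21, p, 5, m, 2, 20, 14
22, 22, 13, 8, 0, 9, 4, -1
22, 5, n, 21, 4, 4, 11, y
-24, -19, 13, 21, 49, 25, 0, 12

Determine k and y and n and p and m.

Column 5: 4 + 3 + 7 + 4 + 0 + 4 + 49 = 71, so its missing entry is 77 − 71 = 6.
Row 1: 23 + 16 + 19 − 5 + 4 + 16 − 1 = 72, so its missing entry is 77 − 72 = 5.
Row 5: 8 + 21 + 5 + 6 + 2 + 20 + 14 = 76, so its missing entry is 77 − 76 = 1.
Column 3: 19 + 13 + 0 − 4 + 1 + 13 + 13 = 55, so its missing entry is 77 − 55 = 22.
Row 7: 22 + 5 + 22 + 21 + 4 + 4 + 11 = 89, so its missing entry is 77 − 89 = -12.

k = 5, y = -12, n = 22, p = 1, m = 6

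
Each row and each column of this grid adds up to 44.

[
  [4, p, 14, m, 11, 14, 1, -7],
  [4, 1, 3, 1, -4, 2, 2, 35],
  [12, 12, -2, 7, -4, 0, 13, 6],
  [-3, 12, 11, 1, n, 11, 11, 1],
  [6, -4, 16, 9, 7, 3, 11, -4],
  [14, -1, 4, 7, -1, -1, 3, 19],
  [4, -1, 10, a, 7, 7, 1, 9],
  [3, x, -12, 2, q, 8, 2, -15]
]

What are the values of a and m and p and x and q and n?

Row 4 has -3 + 12 + 11 + 1 + 11 + 11 + 1 = 44; the blank must be 44 − 44 = 0.
Column 5 has 11 − 4 − 4 + 0 + 7 − 1 + 7 = 16; the blank must be 44 − 16 = 28.
Row 8 has 3 − 12 + 2 + 28 + 8 + 2 − 15 = 16; the blank must be 44 − 16 = 28.
Column 2 has 1 + 12 + 12 − 4 − 1 − 1 + 28 = 47; the blank must be 44 − 47 = -3.
Row 1 has 4 − 3 + 14 + 11 + 14 + 1 − 7 = 34; the blank must be 44 − 34 = 10.
Row 7 has 4 − 1 + 10 + 7 + 7 + 1 + 9 = 37; the blank must be 44 − 37 = 7.

a = 7, m = 10, p = -3, x = 28, q = 28, n = 0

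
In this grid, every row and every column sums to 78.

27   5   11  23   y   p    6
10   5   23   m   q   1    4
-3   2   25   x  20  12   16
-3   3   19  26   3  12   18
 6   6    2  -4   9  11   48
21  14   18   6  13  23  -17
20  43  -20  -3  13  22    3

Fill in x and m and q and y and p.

Row 3 has -3 + 2 + 25 + 20 + 12 + 16 = 72; the blank must be 78 − 72 = 6.
Column 6 has 1 + 12 + 12 + 11 + 23 + 22 = 81; the blank must be 78 − 81 = -3.
Row 1 has 27 + 5 + 11 + 23 − 3 + 6 = 69; the blank must be 78 − 69 = 9.
Column 5 has 9 + 20 + 3 + 9 + 13 + 13 = 67; the blank must be 78 − 67 = 11.
Row 2 has 10 + 5 + 23 + 11 + 1 + 4 = 54; the blank must be 78 − 54 = 24.

x = 6, m = 24, q = 11, y = 9, p = -3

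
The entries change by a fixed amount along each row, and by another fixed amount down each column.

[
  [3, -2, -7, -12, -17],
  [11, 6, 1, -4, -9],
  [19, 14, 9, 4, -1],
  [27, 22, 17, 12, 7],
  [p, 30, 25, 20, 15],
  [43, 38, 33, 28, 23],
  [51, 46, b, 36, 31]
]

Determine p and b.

p = 35, b = 41

Along each row the entries change by -5 per step; down each column they change by 8.
Row 5: from 30 at column 2, stepping by -5 to column 1 gives 35.
Row 7: from 51 at column 1, stepping by -5 to column 3 gives 41.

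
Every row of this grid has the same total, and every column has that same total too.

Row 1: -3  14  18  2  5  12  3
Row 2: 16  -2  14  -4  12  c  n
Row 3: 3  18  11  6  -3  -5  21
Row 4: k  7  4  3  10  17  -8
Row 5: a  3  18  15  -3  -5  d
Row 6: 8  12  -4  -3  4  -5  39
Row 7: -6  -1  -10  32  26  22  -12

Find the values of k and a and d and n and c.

Rows 1 and 3 both sum to 51, so that's the common total.
Column 6: 12 − 5 + 17 − 5 − 5 + 22 = 36, so its missing entry is 51 − 36 = 15.
Row 4: 7 + 4 + 3 + 10 + 17 − 8 = 33, so its missing entry is 51 − 33 = 18.
Column 1: -3 + 16 + 3 + 18 + 8 − 6 = 36, so its missing entry is 51 − 36 = 15.
Row 5: 15 + 3 + 18 + 15 − 3 − 5 = 43, so its missing entry is 51 − 43 = 8.
Row 2: 16 − 2 + 14 − 4 + 12 + 15 = 51, so its missing entry is 51 − 51 = 0.

k = 18, a = 15, d = 8, n = 0, c = 15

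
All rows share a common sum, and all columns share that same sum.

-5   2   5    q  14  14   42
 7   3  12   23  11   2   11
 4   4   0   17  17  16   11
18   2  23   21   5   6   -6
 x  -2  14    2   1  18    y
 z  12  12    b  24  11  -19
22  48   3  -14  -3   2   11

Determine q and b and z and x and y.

q = -3, b = 23, z = 6, x = 17, y = 19

Rows 2 and 3 both sum to 69, so that's the common total.
The known cells in row 1 total 72, leaving 69 − 72 = -3 for the blank.
The known cells in column 7 total 50, leaving 69 − 50 = 19 for the blank.
The known cells in row 5 total 52, leaving 69 − 52 = 17 for the blank.
The known cells in column 1 total 63, leaving 69 − 63 = 6 for the blank.
The known cells in row 6 total 46, leaving 69 − 46 = 23 for the blank.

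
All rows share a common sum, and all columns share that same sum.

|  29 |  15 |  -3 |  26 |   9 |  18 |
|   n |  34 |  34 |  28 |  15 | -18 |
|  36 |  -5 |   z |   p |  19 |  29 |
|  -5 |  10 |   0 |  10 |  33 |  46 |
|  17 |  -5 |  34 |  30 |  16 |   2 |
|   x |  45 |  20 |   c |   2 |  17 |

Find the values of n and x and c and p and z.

n = 1, x = 16, c = -6, p = 6, z = 9

Rows 1 and 4 both sum to 94, so that's the common total.
Column 3: -3 + 34 + 0 + 34 + 20 = 85, so its missing entry is 94 − 85 = 9.
Row 3: 36 − 5 + 9 + 19 + 29 = 88, so its missing entry is 94 − 88 = 6.
Column 4: 26 + 28 + 6 + 10 + 30 = 100, so its missing entry is 94 − 100 = -6.
Row 6: 45 + 20 − 6 + 2 + 17 = 78, so its missing entry is 94 − 78 = 16.
Row 2: 34 + 34 + 28 + 15 − 18 = 93, so its missing entry is 94 − 93 = 1.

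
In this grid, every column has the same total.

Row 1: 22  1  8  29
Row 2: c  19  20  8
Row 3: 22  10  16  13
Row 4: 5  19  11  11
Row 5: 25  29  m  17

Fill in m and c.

Column 2 sums to 78 and so does column 4; that's the common total.
In column 3 the known cells total 55, leaving 78 − 55 = 23.
In column 1 the known cells total 74, leaving 78 − 74 = 4.

m = 23, c = 4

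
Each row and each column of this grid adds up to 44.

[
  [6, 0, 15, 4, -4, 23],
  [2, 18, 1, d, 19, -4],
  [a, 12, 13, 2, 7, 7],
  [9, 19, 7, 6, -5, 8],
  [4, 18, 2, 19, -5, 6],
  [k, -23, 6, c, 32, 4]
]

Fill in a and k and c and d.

a = 3, k = 20, c = 5, d = 8

Row 2 has 2 + 18 + 1 + 19 − 4 = 36; the blank must be 44 − 36 = 8.
Column 4 has 4 + 8 + 2 + 6 + 19 = 39; the blank must be 44 − 39 = 5.
Row 6 has -23 + 6 + 5 + 32 + 4 = 24; the blank must be 44 − 24 = 20.
Row 3 has 12 + 13 + 2 + 7 + 7 = 41; the blank must be 44 − 41 = 3.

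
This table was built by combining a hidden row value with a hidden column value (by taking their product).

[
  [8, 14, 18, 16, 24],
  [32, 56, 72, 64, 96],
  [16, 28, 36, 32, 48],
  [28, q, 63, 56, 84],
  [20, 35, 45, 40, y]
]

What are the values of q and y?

Each row is a constant multiple of every other row — this is a multiplication table with the headers hidden.
Row 4 is 56/16 = 7/2 times row 1, so its entry in column 2 is 14 × 7/2 = 49.
Row 5 is 40/16 = 5/2 times row 1, so its entry in column 5 is 24 × 5/2 = 60.

q = 49, y = 60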